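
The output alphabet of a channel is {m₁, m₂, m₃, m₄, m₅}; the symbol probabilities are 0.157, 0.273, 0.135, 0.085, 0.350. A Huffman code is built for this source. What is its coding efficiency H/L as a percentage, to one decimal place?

Entropy H = −Σ p log₂ p ≈ 2.1531 bits.
Huffman merges: 17/200+27/200→11/50; 157/1000+11/50→377/1000; 273/1000+7/20→623/1000; 377/1000+623/1000→1. L = 111/50 ≈ 2.2200.
Efficiency = H/L = 2.1531/2.2200 = 97.0%.

97.0%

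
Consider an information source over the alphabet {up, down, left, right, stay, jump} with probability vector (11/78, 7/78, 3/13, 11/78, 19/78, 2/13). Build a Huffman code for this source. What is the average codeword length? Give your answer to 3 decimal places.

Repeatedly combine the two least-probable nodes; the expected code length is the sum of the merged weights.
merge 7/78 + 11/78 → 3/13
merge 11/78 + 2/13 → 23/78
merge 3/13 + 3/13 → 6/13
merge 19/78 + 23/78 → 7/13
merge 6/13 + 7/13 → 1
L = 3/13 + 23/78 + 6/13 + 7/13 + 1 = 197/78 ≈ 2.526 bits/symbol.

2.526 bits/symbol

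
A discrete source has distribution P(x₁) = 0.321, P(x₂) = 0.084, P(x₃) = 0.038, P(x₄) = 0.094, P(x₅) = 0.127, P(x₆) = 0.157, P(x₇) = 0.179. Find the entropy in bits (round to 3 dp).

2.568 bits

H = −Σ pᵢ log₂ pᵢ.
−0.321·log₂(0.321) = 0.5262
−0.084·log₂(0.084) = 0.3002
−0.038·log₂(0.038) = 0.1793
−0.094·log₂(0.094) = 0.3207
−0.127·log₂(0.127) = 0.3781
−0.157·log₂(0.157) = 0.4194
−0.179·log₂(0.179) = 0.4443
Sum ≈ 2.5681 → 2.568 bits.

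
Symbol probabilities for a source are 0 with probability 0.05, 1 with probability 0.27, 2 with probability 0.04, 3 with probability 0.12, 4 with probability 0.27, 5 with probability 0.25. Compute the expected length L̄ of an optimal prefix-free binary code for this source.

2.3 bits/symbol

Repeatedly combine the two least-probable nodes; the expected code length is the sum of the merged weights.
merge 1/25 + 1/20 → 9/100
merge 9/100 + 3/25 → 21/100
merge 21/100 + 1/4 → 23/50
merge 27/100 + 27/100 → 27/50
merge 23/50 + 27/50 → 1
L = 9/100 + 21/100 + 23/50 + 27/50 + 1 = 23/10 = 2.3 bits/symbol.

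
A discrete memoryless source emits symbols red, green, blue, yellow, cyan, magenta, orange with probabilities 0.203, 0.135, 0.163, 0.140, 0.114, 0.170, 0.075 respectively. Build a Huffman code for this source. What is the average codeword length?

Repeatedly combine the two least-probable nodes; the expected code length is the sum of the merged weights.
merge 3/40 + 57/500 → 189/1000
merge 27/200 + 7/50 → 11/40
merge 163/1000 + 17/100 → 333/1000
merge 189/1000 + 203/1000 → 49/125
merge 11/40 + 333/1000 → 76/125
merge 49/125 + 76/125 → 1
L = 189/1000 + 11/40 + 333/1000 + 49/125 + 76/125 + 1 = 2797/1000 = 2.797 bits/symbol.

2.797 bits/symbol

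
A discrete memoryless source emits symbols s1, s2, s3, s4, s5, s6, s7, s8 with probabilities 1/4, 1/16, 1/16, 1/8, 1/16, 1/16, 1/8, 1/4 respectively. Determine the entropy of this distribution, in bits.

2.75 bits

Each probability is a power of 1/2, so log₂(1/p) is an integer.
H = Σ p·log₂(1/p) = 1/4·2 + 1/16·4 + 1/16·4 + 1/8·3 + 1/16·4 + 1/16·4 + 1/8·3 + 1/4·2 = 2.75 bits.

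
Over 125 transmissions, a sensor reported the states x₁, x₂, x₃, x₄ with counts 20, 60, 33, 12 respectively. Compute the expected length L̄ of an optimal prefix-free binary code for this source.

Probabilities are the counts divided by 125.
Repeatedly combine the two least-probable nodes; the expected code length is the sum of the merged weights.
merge 12/125 + 4/25 → 32/125
merge 32/125 + 33/125 → 13/25
merge 12/25 + 13/25 → 1
L = 32/125 + 13/25 + 1 = 222/125 = 1.776 bits/symbol.

1.776 bits/symbol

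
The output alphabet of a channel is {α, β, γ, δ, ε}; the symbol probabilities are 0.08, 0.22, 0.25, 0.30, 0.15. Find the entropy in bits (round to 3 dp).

H = −Σ pᵢ log₂ pᵢ.
−0.08·log₂(0.08) = 0.2915
−0.22·log₂(0.22) = 0.4806
−0.25·log₂(0.25) = 0.5000
−0.30·log₂(0.30) = 0.5211
−0.15·log₂(0.15) = 0.4105
Sum ≈ 2.2037 → 2.204 bits.

2.204 bits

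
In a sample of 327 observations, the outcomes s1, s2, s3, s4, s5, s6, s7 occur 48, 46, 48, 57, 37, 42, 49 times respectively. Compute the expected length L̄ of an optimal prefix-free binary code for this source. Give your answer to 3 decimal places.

Probabilities are the counts divided by 327.
Repeatedly combine the two least-probable nodes; the expected code length is the sum of the merged weights.
merge 37/327 + 14/109 → 79/327
merge 46/327 + 16/109 → 94/327
merge 16/109 + 49/327 → 97/327
merge 19/109 + 79/327 → 136/327
merge 94/327 + 97/327 → 191/327
merge 136/327 + 191/327 → 1
L = 79/327 + 94/327 + 97/327 + 136/327 + 191/327 + 1 = 308/109 ≈ 2.826 bits/symbol.

2.826 bits/symbol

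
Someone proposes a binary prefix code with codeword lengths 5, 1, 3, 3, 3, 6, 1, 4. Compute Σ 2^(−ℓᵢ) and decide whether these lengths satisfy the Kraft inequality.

With common denominator 2^6 = 64: Σ 2^(−ℓᵢ) = 2/64 + 32/64 + 8/64 + 8/64 + 8/64 + 1/64 + 32/64 + 4/64 = 95/64 = 1.484375.
Kraft's inequality requires Σ ≤ 1; here Σ = 1.484375 > 1, so no such prefix code exists.

1.484375; no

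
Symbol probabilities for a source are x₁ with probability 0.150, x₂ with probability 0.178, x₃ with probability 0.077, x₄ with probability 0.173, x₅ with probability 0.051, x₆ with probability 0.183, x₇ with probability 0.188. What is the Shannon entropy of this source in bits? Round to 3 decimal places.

2.697 bits

H = −Σ pᵢ log₂ pᵢ.
−0.150·log₂(0.150) = 0.4105
−0.178·log₂(0.178) = 0.4432
−0.077·log₂(0.077) = 0.2848
−0.173·log₂(0.173) = 0.4379
−0.051·log₂(0.051) = 0.2190
−0.183·log₂(0.183) = 0.4484
−0.188·log₂(0.188) = 0.4533
Sum ≈ 2.6971 → 2.697 bits.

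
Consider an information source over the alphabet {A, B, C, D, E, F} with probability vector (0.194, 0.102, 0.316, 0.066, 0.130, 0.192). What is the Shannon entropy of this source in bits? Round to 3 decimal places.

2.419 bits

H = −Σ pᵢ log₂ pᵢ.
−0.194·log₂(0.194) = 0.4590
−0.102·log₂(0.102) = 0.3359
−0.316·log₂(0.316) = 0.5252
−0.066·log₂(0.066) = 0.2588
−0.130·log₂(0.130) = 0.3826
−0.192·log₂(0.192) = 0.4571
Sum ≈ 2.4187 → 2.419 bits.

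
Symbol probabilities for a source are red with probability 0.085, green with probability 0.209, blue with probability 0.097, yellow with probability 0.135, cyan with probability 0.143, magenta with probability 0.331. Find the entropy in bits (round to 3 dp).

H = −Σ pᵢ log₂ pᵢ.
−0.085·log₂(0.085) = 0.3023
−0.209·log₂(0.209) = 0.4720
−0.097·log₂(0.097) = 0.3265
−0.135·log₂(0.135) = 0.3900
−0.143·log₂(0.143) = 0.4012
−0.331·log₂(0.331) = 0.5280
Sum ≈ 2.4200 → 2.420 bits.

2.420 bits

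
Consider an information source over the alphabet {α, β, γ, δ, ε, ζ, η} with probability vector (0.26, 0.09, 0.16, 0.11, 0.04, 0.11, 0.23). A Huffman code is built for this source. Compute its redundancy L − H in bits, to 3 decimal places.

Entropy H = −Σ p log₂ p ≈ 2.6150 bits.
Huffman merges: 1/25+9/100→13/100; 11/100+11/100→11/50; 13/100+4/25→29/100; 11/50+23/100→9/20; 13/50+29/100→11/20; 9/20+11/20→1. L = 66/25 ≈ 2.6400.
L − H = 2.6400 − 2.6150 = 0.025 bits.

0.025 bits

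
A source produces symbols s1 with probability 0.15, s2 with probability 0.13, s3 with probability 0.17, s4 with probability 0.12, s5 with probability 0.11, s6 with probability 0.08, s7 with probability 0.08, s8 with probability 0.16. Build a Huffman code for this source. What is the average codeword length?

Repeatedly combine the two least-probable nodes; the expected code length is the sum of the merged weights.
merge 2/25 + 2/25 → 4/25
merge 11/100 + 3/25 → 23/100
merge 13/100 + 3/20 → 7/25
merge 4/25 + 4/25 → 8/25
merge 17/100 + 23/100 → 2/5
merge 7/25 + 8/25 → 3/5
merge 2/5 + 3/5 → 1
L = 4/25 + 23/100 + 7/25 + 8/25 + 2/5 + 3/5 + 1 = 299/100 = 2.99 bits/symbol.

2.99 bits/symbol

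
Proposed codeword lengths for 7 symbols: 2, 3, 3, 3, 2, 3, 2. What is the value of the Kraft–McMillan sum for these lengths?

1.25

With common denominator 2^3 = 8: Σ 2^(−ℓᵢ) = 2/8 + 1/8 + 1/8 + 1/8 + 2/8 + 1/8 + 2/8 = 10/8 = 1.25.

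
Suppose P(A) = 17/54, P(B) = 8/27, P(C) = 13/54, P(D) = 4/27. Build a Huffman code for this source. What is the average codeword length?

Repeatedly combine the two least-probable nodes; the expected code length is the sum of the merged weights.
merge 4/27 + 13/54 → 7/18
merge 8/27 + 17/54 → 11/18
merge 7/18 + 11/18 → 1
L = 7/18 + 11/18 + 1 = 2 bits/symbol.

2 bits/symbol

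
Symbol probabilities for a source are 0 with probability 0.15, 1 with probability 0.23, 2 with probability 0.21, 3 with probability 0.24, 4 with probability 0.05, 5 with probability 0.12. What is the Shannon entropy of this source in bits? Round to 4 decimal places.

2.4483 bits

H = −Σ pᵢ log₂ pᵢ.
−0.15·log₂(0.15) = 0.4105
−0.23·log₂(0.23) = 0.4877
−0.21·log₂(0.21) = 0.4728
−0.24·log₂(0.24) = 0.4941
−0.05·log₂(0.05) = 0.2161
−0.12·log₂(0.12) = 0.3671
Sum ≈ 2.4483 → 2.4483 bits.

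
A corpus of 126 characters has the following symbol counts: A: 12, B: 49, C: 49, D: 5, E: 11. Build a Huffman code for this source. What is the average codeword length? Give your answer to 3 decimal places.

Probabilities are the counts divided by 126.
Repeatedly combine the two least-probable nodes; the expected code length is the sum of the merged weights.
merge 5/126 + 11/126 → 8/63
merge 2/21 + 8/63 → 2/9
merge 2/9 + 7/18 → 11/18
merge 7/18 + 11/18 → 1
L = 8/63 + 2/9 + 11/18 + 1 = 247/126 ≈ 1.960 bits/symbol.

1.960 bits/symbol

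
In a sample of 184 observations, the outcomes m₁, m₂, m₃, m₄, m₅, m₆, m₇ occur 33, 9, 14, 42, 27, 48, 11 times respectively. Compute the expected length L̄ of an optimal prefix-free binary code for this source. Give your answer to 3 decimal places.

Probabilities are the counts divided by 184.
Repeatedly combine the two least-probable nodes; the expected code length is the sum of the merged weights.
merge 9/184 + 11/184 → 5/46
merge 7/92 + 5/46 → 17/92
merge 27/184 + 33/184 → 15/46
merge 17/92 + 21/92 → 19/46
merge 6/23 + 15/46 → 27/46
merge 19/46 + 27/46 → 1
L = 5/46 + 17/92 + 15/46 + 19/46 + 27/46 + 1 = 241/92 ≈ 2.620 bits/symbol.

2.620 bits/symbol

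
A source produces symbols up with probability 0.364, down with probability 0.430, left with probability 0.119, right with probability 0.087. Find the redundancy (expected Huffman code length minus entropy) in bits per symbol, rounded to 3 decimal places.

0.050 bits

Entropy H = −Σ p log₂ p ≈ 1.7262 bits.
Huffman merges: 87/1000+119/1000→103/500; 103/500+91/250→57/100; 43/100+57/100→1. L = 222/125 ≈ 1.7760.
L − H = 1.7760 − 1.7262 = 0.050 bits.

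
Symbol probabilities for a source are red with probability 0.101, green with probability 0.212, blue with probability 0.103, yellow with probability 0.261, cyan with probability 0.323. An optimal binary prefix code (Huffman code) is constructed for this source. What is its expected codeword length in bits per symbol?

2.204 bits/symbol

Repeatedly combine the two least-probable nodes; the expected code length is the sum of the merged weights.
merge 101/1000 + 103/1000 → 51/250
merge 51/250 + 53/250 → 52/125
merge 261/1000 + 323/1000 → 73/125
merge 52/125 + 73/125 → 1
L = 51/250 + 52/125 + 73/125 + 1 = 551/250 = 2.204 bits/symbol.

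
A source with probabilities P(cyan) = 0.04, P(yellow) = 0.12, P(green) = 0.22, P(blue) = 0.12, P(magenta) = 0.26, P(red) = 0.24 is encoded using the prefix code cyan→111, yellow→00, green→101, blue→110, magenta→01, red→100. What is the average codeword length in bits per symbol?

2.62 bits/symbol

L̄ = Σ pᵢ·ℓᵢ = 0.04·3 + 0.12·2 + 0.22·3 + 0.12·3 + 0.26·2 + 0.24·3 = 2.62 bits/symbol.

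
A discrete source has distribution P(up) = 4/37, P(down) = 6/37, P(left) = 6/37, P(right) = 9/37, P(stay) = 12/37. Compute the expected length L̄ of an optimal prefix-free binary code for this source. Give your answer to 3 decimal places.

2.270 bits/symbol

Repeatedly combine the two least-probable nodes; the expected code length is the sum of the merged weights.
merge 4/37 + 6/37 → 10/37
merge 6/37 + 9/37 → 15/37
merge 10/37 + 12/37 → 22/37
merge 15/37 + 22/37 → 1
L = 10/37 + 15/37 + 22/37 + 1 = 84/37 ≈ 2.270 bits/symbol.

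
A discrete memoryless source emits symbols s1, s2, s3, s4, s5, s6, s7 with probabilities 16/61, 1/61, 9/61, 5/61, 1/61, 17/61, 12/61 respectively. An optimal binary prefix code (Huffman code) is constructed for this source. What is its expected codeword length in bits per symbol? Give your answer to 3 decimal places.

Repeatedly combine the two least-probable nodes; the expected code length is the sum of the merged weights.
merge 1/61 + 1/61 → 2/61
merge 2/61 + 5/61 → 7/61
merge 7/61 + 9/61 → 16/61
merge 12/61 + 16/61 → 28/61
merge 16/61 + 17/61 → 33/61
merge 28/61 + 33/61 → 1
L = 2/61 + 7/61 + 16/61 + 28/61 + 33/61 + 1 = 147/61 ≈ 2.410 bits/symbol.

2.410 bits/symbol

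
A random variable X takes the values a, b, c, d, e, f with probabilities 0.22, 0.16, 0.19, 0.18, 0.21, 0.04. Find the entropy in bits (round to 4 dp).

2.4627 bits

H = −Σ pᵢ log₂ pᵢ.
−0.22·log₂(0.22) = 0.4806
−0.16·log₂(0.16) = 0.4230
−0.19·log₂(0.19) = 0.4552
−0.18·log₂(0.18) = 0.4453
−0.21·log₂(0.21) = 0.4728
−0.04·log₂(0.04) = 0.1858
Sum ≈ 2.4627 → 2.4627 bits.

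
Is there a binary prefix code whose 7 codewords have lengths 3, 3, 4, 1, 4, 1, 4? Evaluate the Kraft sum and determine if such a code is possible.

With common denominator 2^4 = 16: Σ 2^(−ℓᵢ) = 2/16 + 2/16 + 1/16 + 8/16 + 1/16 + 8/16 + 1/16 = 23/16 = 1.4375.
Kraft's inequality requires Σ ≤ 1; here Σ = 1.4375 > 1, so no such prefix code exists.

1.4375; no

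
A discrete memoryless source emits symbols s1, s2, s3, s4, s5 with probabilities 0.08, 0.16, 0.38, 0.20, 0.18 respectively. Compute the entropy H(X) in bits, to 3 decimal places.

H = −Σ pᵢ log₂ pᵢ.
−0.08·log₂(0.08) = 0.2915
−0.16·log₂(0.16) = 0.4230
−0.38·log₂(0.38) = 0.5305
−0.20·log₂(0.20) = 0.4644
−0.18·log₂(0.18) = 0.4453
Sum ≈ 2.1547 → 2.155 bits.

2.155 bits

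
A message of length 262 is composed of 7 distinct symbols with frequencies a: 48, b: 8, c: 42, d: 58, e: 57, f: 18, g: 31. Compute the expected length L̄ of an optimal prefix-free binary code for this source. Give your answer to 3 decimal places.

Probabilities are the counts divided by 262.
Repeatedly combine the two least-probable nodes; the expected code length is the sum of the merged weights.
merge 4/131 + 9/131 → 13/131
merge 13/131 + 31/262 → 57/262
merge 21/131 + 24/131 → 45/131
merge 57/262 + 57/262 → 57/131
merge 29/131 + 45/131 → 74/131
merge 57/131 + 74/131 → 1
L = 13/131 + 57/262 + 45/131 + 57/131 + 74/131 + 1 = 697/262 ≈ 2.660 bits/symbol.

2.660 bits/symbol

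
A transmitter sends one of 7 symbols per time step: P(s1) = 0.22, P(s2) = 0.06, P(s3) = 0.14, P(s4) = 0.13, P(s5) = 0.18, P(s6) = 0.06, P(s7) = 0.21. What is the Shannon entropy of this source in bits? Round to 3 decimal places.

H = −Σ pᵢ log₂ pᵢ.
−0.22·log₂(0.22) = 0.4806
−0.06·log₂(0.06) = 0.2435
−0.14·log₂(0.14) = 0.3971
−0.13·log₂(0.13) = 0.3826
−0.18·log₂(0.18) = 0.4453
−0.06·log₂(0.06) = 0.2435
−0.21·log₂(0.21) = 0.4728
Sum ≈ 2.6655 → 2.666 bits.

2.666 bits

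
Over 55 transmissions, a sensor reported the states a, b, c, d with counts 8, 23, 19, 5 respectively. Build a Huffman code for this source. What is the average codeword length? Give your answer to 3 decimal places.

Probabilities are the counts divided by 55.
Repeatedly combine the two least-probable nodes; the expected code length is the sum of the merged weights.
merge 1/11 + 8/55 → 13/55
merge 13/55 + 19/55 → 32/55
merge 23/55 + 32/55 → 1
L = 13/55 + 32/55 + 1 = 20/11 ≈ 1.818 bits/symbol.

1.818 bits/symbol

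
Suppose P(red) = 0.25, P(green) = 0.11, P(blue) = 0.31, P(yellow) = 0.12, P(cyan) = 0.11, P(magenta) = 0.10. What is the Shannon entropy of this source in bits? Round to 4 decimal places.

H = −Σ pᵢ log₂ pᵢ.
−0.25·log₂(0.25) = 0.5000
−0.11·log₂(0.11) = 0.3503
−0.31·log₂(0.31) = 0.5238
−0.12·log₂(0.12) = 0.3671
−0.11·log₂(0.11) = 0.3503
−0.10·log₂(0.10) = 0.3322
Sum ≈ 2.4236 → 2.4236 bits.

2.4236 bits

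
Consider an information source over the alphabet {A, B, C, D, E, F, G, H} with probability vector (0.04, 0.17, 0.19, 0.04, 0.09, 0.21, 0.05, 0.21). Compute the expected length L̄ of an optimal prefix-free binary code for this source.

2.79 bits/symbol

Repeatedly combine the two least-probable nodes; the expected code length is the sum of the merged weights.
merge 1/25 + 1/25 → 2/25
merge 1/20 + 2/25 → 13/100
merge 9/100 + 13/100 → 11/50
merge 17/100 + 19/100 → 9/25
merge 21/100 + 21/100 → 21/50
merge 11/50 + 9/25 → 29/50
merge 21/50 + 29/50 → 1
L = 2/25 + 13/100 + 11/50 + 9/25 + 21/50 + 29/50 + 1 = 279/100 = 2.79 bits/symbol.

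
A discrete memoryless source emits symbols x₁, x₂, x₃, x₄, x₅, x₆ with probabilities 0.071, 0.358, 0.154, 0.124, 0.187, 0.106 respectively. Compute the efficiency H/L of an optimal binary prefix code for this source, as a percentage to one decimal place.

Entropy H = −Σ p log₂ p ≈ 2.3861 bits.
Huffman merges: 71/1000+53/500→177/1000; 31/250+77/500→139/500; 177/1000+187/1000→91/250; 139/500+179/500→159/250; 91/250+159/250→1. L = 491/200 ≈ 2.4550.
Efficiency = H/L = 2.3861/2.4550 = 97.2%.

97.2%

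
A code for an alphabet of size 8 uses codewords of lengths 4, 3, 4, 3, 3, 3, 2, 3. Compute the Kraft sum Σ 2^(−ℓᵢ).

1

With common denominator 2^4 = 16: Σ 2^(−ℓᵢ) = 1/16 + 2/16 + 1/16 + 2/16 + 2/16 + 2/16 + 4/16 + 2/16 = 16/16 = 1.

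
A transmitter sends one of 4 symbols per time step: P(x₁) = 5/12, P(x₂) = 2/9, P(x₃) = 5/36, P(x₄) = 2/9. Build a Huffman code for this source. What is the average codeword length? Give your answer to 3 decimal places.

Repeatedly combine the two least-probable nodes; the expected code length is the sum of the merged weights.
merge 5/36 + 2/9 → 13/36
merge 2/9 + 13/36 → 7/12
merge 5/12 + 7/12 → 1
L = 13/36 + 7/12 + 1 = 35/18 ≈ 1.944 bits/symbol.

1.944 bits/symbol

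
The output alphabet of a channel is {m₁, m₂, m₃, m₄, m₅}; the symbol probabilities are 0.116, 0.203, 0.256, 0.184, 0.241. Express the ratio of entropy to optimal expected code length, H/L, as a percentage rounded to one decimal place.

Entropy H = −Σ p log₂ p ≈ 2.2749 bits.
Huffman merges: 29/250+23/125→3/10; 203/1000+241/1000→111/250; 32/125+3/10→139/250; 111/250+139/250→1. L = 23/10 ≈ 2.3000.
Efficiency = H/L = 2.2749/2.3000 = 98.9%.

98.9%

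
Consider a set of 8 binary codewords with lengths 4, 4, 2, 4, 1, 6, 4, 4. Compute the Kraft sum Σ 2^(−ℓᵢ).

With common denominator 2^6 = 64: Σ 2^(−ℓᵢ) = 4/64 + 4/64 + 16/64 + 4/64 + 32/64 + 1/64 + 4/64 + 4/64 = 69/64 = 1.078125.

1.078125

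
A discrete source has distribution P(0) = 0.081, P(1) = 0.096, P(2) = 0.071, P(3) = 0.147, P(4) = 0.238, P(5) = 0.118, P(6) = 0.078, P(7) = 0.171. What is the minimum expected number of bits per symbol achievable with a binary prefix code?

Repeatedly combine the two least-probable nodes; the expected code length is the sum of the merged weights.
merge 71/1000 + 39/500 → 149/1000
merge 81/1000 + 12/125 → 177/1000
merge 59/500 + 147/1000 → 53/200
merge 149/1000 + 171/1000 → 8/25
merge 177/1000 + 119/500 → 83/200
merge 53/200 + 8/25 → 117/200
merge 83/200 + 117/200 → 1
L = 149/1000 + 177/1000 + 53/200 + 8/25 + 83/200 + 117/200 + 1 = 2911/1000 = 2.911 bits/symbol.

2.911 bits/symbol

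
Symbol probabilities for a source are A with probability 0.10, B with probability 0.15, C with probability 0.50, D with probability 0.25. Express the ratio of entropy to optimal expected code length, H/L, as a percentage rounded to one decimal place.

Entropy H = −Σ p log₂ p ≈ 1.7427 bits.
Huffman merges: 1/10+3/20→1/4; 1/4+1/4→1/2; 1/2+1/2→1. L = 7/4 ≈ 1.7500.
Efficiency = H/L = 1.7427/1.7500 = 99.6%.

99.6%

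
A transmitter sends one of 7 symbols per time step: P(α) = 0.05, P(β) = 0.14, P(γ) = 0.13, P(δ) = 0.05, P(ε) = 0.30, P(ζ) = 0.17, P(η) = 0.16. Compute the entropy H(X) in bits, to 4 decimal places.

2.5906 bits

H = −Σ pᵢ log₂ pᵢ.
−0.05·log₂(0.05) = 0.2161
−0.14·log₂(0.14) = 0.3971
−0.13·log₂(0.13) = 0.3826
−0.05·log₂(0.05) = 0.2161
−0.30·log₂(0.30) = 0.5211
−0.17·log₂(0.17) = 0.4346
−0.16·log₂(0.16) = 0.4230
Sum ≈ 2.5906 → 2.5906 bits.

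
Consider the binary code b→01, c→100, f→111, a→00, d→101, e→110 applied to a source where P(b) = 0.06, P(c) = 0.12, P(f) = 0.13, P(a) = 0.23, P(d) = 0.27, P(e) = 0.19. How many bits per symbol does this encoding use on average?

2.71 bits/symbol

L̄ = Σ pᵢ·ℓᵢ = 0.06·2 + 0.12·3 + 0.13·3 + 0.23·2 + 0.27·3 + 0.19·3 = 2.71 bits/symbol.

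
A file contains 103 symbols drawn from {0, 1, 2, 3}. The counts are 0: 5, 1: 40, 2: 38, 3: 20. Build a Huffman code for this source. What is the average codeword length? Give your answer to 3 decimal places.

1.854 bits/symbol

Probabilities are the counts divided by 103.
Repeatedly combine the two least-probable nodes; the expected code length is the sum of the merged weights.
merge 5/103 + 20/103 → 25/103
merge 25/103 + 38/103 → 63/103
merge 40/103 + 63/103 → 1
L = 25/103 + 63/103 + 1 = 191/103 ≈ 1.854 bits/symbol.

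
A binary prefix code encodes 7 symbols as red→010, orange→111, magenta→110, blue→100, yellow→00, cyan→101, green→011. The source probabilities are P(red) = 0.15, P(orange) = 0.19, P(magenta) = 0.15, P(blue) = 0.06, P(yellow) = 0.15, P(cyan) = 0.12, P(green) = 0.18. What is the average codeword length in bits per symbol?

2.85 bits/symbol

L̄ = Σ pᵢ·ℓᵢ = 0.15·3 + 0.19·3 + 0.15·3 + 0.06·3 + 0.15·2 + 0.12·3 + 0.18·3 = 2.85 bits/symbol.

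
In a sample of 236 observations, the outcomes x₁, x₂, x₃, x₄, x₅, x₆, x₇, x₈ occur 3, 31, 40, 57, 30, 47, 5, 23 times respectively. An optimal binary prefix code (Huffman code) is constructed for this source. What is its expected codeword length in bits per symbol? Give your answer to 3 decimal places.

2.725 bits/symbol

Probabilities are the counts divided by 236.
Repeatedly combine the two least-probable nodes; the expected code length is the sum of the merged weights.
merge 3/236 + 5/236 → 2/59
merge 2/59 + 23/236 → 31/236
merge 15/118 + 31/236 → 61/236
merge 31/236 + 10/59 → 71/236
merge 47/236 + 57/236 → 26/59
merge 61/236 + 71/236 → 33/59
merge 26/59 + 33/59 → 1
L = 2/59 + 31/236 + 61/236 + 71/236 + 26/59 + 33/59 + 1 = 643/236 ≈ 2.725 bits/symbol.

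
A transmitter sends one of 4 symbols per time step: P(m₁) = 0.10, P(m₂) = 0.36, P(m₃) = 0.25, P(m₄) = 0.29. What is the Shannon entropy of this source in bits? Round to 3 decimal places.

H = −Σ pᵢ log₂ pᵢ.
−0.10·log₂(0.10) = 0.3322
−0.36·log₂(0.36) = 0.5306
−0.25·log₂(0.25) = 0.5000
−0.29·log₂(0.29) = 0.5179
Sum ≈ 1.8807 → 1.881 bits.

1.881 bits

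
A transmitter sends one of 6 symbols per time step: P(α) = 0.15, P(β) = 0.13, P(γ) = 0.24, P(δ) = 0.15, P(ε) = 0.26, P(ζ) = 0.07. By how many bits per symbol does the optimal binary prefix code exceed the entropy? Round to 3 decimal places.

Entropy H = −Σ p log₂ p ≈ 2.4717 bits.
Huffman merges: 7/100+13/100→1/5; 3/20+3/20→3/10; 1/5+6/25→11/25; 13/50+3/10→14/25; 11/25+14/25→1. L = 5/2 ≈ 2.5000.
L − H = 2.5000 − 2.4717 = 0.028 bits.

0.028 bits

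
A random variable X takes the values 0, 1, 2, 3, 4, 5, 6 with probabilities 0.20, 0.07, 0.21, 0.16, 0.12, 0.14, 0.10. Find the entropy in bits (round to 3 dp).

H = −Σ pᵢ log₂ pᵢ.
−0.20·log₂(0.20) = 0.4644
−0.07·log₂(0.07) = 0.2686
−0.21·log₂(0.21) = 0.4728
−0.16·log₂(0.16) = 0.4230
−0.12·log₂(0.12) = 0.3671
−0.14·log₂(0.14) = 0.3971
−0.10·log₂(0.10) = 0.3322
Sum ≈ 2.7252 → 2.725 bits.

2.725 bits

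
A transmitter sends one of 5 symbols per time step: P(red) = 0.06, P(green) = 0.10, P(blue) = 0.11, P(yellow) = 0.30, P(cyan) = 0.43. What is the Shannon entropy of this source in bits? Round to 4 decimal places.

H = −Σ pᵢ log₂ pᵢ.
−0.06·log₂(0.06) = 0.2435
−0.10·log₂(0.10) = 0.3322
−0.11·log₂(0.11) = 0.3503
−0.30·log₂(0.30) = 0.5211
−0.43·log₂(0.43) = 0.5236
Sum ≈ 1.9707 → 1.9707 bits.

1.9707 bits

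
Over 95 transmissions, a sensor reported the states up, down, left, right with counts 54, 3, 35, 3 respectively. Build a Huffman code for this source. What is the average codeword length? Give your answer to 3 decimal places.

1.495 bits/symbol

Probabilities are the counts divided by 95.
Repeatedly combine the two least-probable nodes; the expected code length is the sum of the merged weights.
merge 3/95 + 3/95 → 6/95
merge 6/95 + 7/19 → 41/95
merge 41/95 + 54/95 → 1
L = 6/95 + 41/95 + 1 = 142/95 ≈ 1.495 bits/symbol.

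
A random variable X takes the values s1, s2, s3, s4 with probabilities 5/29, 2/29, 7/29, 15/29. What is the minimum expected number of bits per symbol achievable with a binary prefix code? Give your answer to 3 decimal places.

Repeatedly combine the two least-probable nodes; the expected code length is the sum of the merged weights.
merge 2/29 + 5/29 → 7/29
merge 7/29 + 7/29 → 14/29
merge 14/29 + 15/29 → 1
L = 7/29 + 14/29 + 1 = 50/29 ≈ 1.724 bits/symbol.

1.724 bits/symbol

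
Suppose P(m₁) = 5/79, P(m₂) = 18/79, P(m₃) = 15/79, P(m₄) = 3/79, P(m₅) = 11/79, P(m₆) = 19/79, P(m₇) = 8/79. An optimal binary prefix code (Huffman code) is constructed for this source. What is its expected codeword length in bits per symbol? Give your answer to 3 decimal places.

Repeatedly combine the two least-probable nodes; the expected code length is the sum of the merged weights.
merge 3/79 + 5/79 → 8/79
merge 8/79 + 8/79 → 16/79
merge 11/79 + 15/79 → 26/79
merge 16/79 + 18/79 → 34/79
merge 19/79 + 26/79 → 45/79
merge 34/79 + 45/79 → 1
L = 8/79 + 16/79 + 26/79 + 34/79 + 45/79 + 1 = 208/79 ≈ 2.633 bits/symbol.

2.633 bits/symbol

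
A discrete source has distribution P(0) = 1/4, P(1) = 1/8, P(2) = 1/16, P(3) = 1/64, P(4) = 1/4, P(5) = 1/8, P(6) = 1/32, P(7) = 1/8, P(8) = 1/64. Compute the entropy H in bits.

Each probability is a power of 1/2, so log₂(1/p) is an integer.
H = Σ p·log₂(1/p) = 1/4·2 + 1/8·3 + 1/16·4 + 1/64·6 + 1/4·2 + 1/8·3 + 1/32·5 + 1/8·3 + 1/64·6 = 2.71875 bits.

2.71875 bits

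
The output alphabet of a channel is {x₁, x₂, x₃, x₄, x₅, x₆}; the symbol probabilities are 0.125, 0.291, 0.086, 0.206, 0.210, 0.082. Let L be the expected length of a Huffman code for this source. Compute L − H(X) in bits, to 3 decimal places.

0.025 bits

Entropy H = −Σ p log₂ p ≈ 2.4359 bits.
Huffman merges: 41/500+43/500→21/125; 1/8+21/125→293/1000; 103/500+21/100→52/125; 291/1000+293/1000→73/125; 52/125+73/125→1. L = 2461/1000 ≈ 2.4610.
L − H = 2.4610 − 2.4359 = 0.025 bits.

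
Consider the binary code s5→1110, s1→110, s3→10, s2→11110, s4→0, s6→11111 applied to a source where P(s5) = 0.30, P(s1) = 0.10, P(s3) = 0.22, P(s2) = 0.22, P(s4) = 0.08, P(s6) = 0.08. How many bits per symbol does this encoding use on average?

3.52 bits/symbol

L̄ = Σ pᵢ·ℓᵢ = 0.30·4 + 0.10·3 + 0.22·2 + 0.22·5 + 0.08·1 + 0.08·5 = 3.52 bits/symbol.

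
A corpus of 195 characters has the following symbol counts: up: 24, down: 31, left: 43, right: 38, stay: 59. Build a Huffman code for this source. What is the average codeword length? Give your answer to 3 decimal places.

2.282 bits/symbol

Probabilities are the counts divided by 195.
Repeatedly combine the two least-probable nodes; the expected code length is the sum of the merged weights.
merge 8/65 + 31/195 → 11/39
merge 38/195 + 43/195 → 27/65
merge 11/39 + 59/195 → 38/65
merge 27/65 + 38/65 → 1
L = 11/39 + 27/65 + 38/65 + 1 = 89/39 ≈ 2.282 bits/symbol.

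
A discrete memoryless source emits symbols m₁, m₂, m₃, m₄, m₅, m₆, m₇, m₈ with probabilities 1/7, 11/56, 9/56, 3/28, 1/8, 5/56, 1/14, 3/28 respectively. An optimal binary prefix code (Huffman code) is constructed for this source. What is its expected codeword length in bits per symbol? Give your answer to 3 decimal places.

Repeatedly combine the two least-probable nodes; the expected code length is the sum of the merged weights.
merge 1/14 + 5/56 → 9/56
merge 3/28 + 3/28 → 3/14
merge 1/8 + 1/7 → 15/56
merge 9/56 + 9/56 → 9/28
merge 11/56 + 3/14 → 23/56
merge 15/56 + 9/28 → 33/56
merge 23/56 + 33/56 → 1
L = 9/56 + 3/14 + 15/56 + 9/28 + 23/56 + 33/56 + 1 = 83/28 ≈ 2.964 bits/symbol.

2.964 bits/symbol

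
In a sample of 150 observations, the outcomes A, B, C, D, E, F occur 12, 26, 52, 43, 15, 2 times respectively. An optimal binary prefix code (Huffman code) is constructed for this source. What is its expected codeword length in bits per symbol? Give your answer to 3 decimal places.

2.287 bits/symbol

Probabilities are the counts divided by 150.
Repeatedly combine the two least-probable nodes; the expected code length is the sum of the merged weights.
merge 1/75 + 2/25 → 7/75
merge 7/75 + 1/10 → 29/150
merge 13/75 + 29/150 → 11/30
merge 43/150 + 26/75 → 19/30
merge 11/30 + 19/30 → 1
L = 7/75 + 29/150 + 11/30 + 19/30 + 1 = 343/150 ≈ 2.287 bits/symbol.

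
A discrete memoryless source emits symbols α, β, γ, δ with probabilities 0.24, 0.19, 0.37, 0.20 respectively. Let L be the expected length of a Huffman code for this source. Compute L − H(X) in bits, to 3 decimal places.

0.056 bits

Entropy H = −Σ p log₂ p ≈ 1.9445 bits.
Huffman merges: 19/100+1/5→39/100; 6/25+37/100→61/100; 39/100+61/100→1. L = 2 ≈ 2.0000.
L − H = 2.0000 − 1.9445 = 0.056 bits.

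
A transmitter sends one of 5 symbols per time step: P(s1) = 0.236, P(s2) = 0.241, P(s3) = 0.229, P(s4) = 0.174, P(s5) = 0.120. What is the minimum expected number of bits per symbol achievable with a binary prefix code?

2.294 bits/symbol

Repeatedly combine the two least-probable nodes; the expected code length is the sum of the merged weights.
merge 3/25 + 87/500 → 147/500
merge 229/1000 + 59/250 → 93/200
merge 241/1000 + 147/500 → 107/200
merge 93/200 + 107/200 → 1
L = 147/500 + 93/200 + 107/200 + 1 = 1147/500 = 2.294 bits/symbol.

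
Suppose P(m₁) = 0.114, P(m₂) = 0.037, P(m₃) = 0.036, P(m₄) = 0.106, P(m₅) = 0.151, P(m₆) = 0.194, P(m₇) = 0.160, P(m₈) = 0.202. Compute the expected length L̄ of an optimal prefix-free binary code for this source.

2.856 bits/symbol

Repeatedly combine the two least-probable nodes; the expected code length is the sum of the merged weights.
merge 9/250 + 37/1000 → 73/1000
merge 73/1000 + 53/500 → 179/1000
merge 57/500 + 151/1000 → 53/200
merge 4/25 + 179/1000 → 339/1000
merge 97/500 + 101/500 → 99/250
merge 53/200 + 339/1000 → 151/250
merge 99/250 + 151/250 → 1
L = 73/1000 + 179/1000 + 53/200 + 339/1000 + 99/250 + 151/250 + 1 = 357/125 = 2.856 bits/symbol.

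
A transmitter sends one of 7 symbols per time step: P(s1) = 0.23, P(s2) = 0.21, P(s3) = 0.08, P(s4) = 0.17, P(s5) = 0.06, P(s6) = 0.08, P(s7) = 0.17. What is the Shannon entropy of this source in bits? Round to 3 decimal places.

H = −Σ pᵢ log₂ pᵢ.
−0.23·log₂(0.23) = 0.4877
−0.21·log₂(0.21) = 0.4728
−0.08·log₂(0.08) = 0.2915
−0.17·log₂(0.17) = 0.4346
−0.06·log₂(0.06) = 0.2435
−0.08·log₂(0.08) = 0.2915
−0.17·log₂(0.17) = 0.4346
Sum ≈ 2.6562 → 2.656 bits.

2.656 bits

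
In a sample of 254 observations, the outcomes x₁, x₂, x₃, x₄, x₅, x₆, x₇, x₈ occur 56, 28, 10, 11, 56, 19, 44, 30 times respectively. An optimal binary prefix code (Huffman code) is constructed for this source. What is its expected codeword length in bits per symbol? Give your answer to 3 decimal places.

Probabilities are the counts divided by 254.
Repeatedly combine the two least-probable nodes; the expected code length is the sum of the merged weights.
merge 5/127 + 11/254 → 21/254
merge 19/254 + 21/254 → 20/127
merge 14/127 + 15/127 → 29/127
merge 20/127 + 22/127 → 42/127
merge 28/127 + 28/127 → 56/127
merge 29/127 + 42/127 → 71/127
merge 56/127 + 71/127 → 1
L = 21/254 + 20/127 + 29/127 + 42/127 + 56/127 + 71/127 + 1 = 711/254 ≈ 2.799 bits/symbol.

2.799 bits/symbol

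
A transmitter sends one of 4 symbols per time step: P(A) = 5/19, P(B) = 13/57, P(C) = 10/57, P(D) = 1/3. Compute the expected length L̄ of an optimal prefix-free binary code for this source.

2 bits/symbol

Repeatedly combine the two least-probable nodes; the expected code length is the sum of the merged weights.
merge 10/57 + 13/57 → 23/57
merge 5/19 + 1/3 → 34/57
merge 23/57 + 34/57 → 1
L = 23/57 + 34/57 + 1 = 2 bits/symbol.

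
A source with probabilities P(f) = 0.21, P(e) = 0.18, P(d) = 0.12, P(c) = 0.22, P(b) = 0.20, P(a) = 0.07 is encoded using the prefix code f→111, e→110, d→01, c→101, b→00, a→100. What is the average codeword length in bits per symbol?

2.68 bits/symbol

L̄ = Σ pᵢ·ℓᵢ = 0.21·3 + 0.18·3 + 0.12·2 + 0.22·3 + 0.20·2 + 0.07·3 = 2.68 bits/symbol.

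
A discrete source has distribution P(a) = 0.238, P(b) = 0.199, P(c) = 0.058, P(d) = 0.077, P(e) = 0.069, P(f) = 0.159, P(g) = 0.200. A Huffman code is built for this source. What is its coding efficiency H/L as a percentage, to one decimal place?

Entropy H = −Σ p log₂ p ≈ 2.6318 bits.
Huffman merges: 29/500+69/1000→127/1000; 77/1000+127/1000→51/250; 159/1000+199/1000→179/500; 1/5+51/250→101/250; 119/500+179/500→149/250; 101/250+149/250→1. L = 2689/1000 ≈ 2.6890.
Efficiency = H/L = 2.6318/2.6890 = 97.9%.

97.9%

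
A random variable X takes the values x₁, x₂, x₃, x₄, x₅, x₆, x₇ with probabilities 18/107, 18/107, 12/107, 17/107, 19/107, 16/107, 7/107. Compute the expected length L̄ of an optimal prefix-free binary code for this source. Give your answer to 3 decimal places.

2.822 bits/symbol

Repeatedly combine the two least-probable nodes; the expected code length is the sum of the merged weights.
merge 7/107 + 12/107 → 19/107
merge 16/107 + 17/107 → 33/107
merge 18/107 + 18/107 → 36/107
merge 19/107 + 19/107 → 38/107
merge 33/107 + 36/107 → 69/107
merge 38/107 + 69/107 → 1
L = 19/107 + 33/107 + 36/107 + 38/107 + 69/107 + 1 = 302/107 ≈ 2.822 bits/symbol.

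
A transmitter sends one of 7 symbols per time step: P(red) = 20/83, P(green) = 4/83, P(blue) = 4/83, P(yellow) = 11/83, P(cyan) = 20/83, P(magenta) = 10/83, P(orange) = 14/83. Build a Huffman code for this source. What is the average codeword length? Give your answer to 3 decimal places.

2.614 bits/symbol

Repeatedly combine the two least-probable nodes; the expected code length is the sum of the merged weights.
merge 4/83 + 4/83 → 8/83
merge 8/83 + 10/83 → 18/83
merge 11/83 + 14/83 → 25/83
merge 18/83 + 20/83 → 38/83
merge 20/83 + 25/83 → 45/83
merge 38/83 + 45/83 → 1
L = 8/83 + 18/83 + 25/83 + 38/83 + 45/83 + 1 = 217/83 ≈ 2.614 bits/symbol.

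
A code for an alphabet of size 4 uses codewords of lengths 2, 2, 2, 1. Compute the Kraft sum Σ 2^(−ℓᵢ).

1.25

With common denominator 2^2 = 4: Σ 2^(−ℓᵢ) = 1/4 + 1/4 + 1/4 + 2/4 = 5/4 = 1.25.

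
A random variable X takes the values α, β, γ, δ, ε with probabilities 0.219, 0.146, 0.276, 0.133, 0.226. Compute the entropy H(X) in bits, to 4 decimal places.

2.2697 bits

H = −Σ pᵢ log₂ pᵢ.
−0.219·log₂(0.219) = 0.4798
−0.146·log₂(0.146) = 0.4053
−0.276·log₂(0.276) = 0.5126
−0.133·log₂(0.133) = 0.3871
−0.226·log₂(0.226) = 0.4849
Sum ≈ 2.2697 → 2.2697 bits.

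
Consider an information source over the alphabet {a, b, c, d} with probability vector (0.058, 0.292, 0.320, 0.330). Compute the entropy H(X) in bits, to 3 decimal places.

H = −Σ pᵢ log₂ pᵢ.
−0.058·log₂(0.058) = 0.2383
−0.292·log₂(0.292) = 0.5186
−0.320·log₂(0.320) = 0.5260
−0.330·log₂(0.330) = 0.5278
Sum ≈ 1.8107 → 1.811 bits.

1.811 bits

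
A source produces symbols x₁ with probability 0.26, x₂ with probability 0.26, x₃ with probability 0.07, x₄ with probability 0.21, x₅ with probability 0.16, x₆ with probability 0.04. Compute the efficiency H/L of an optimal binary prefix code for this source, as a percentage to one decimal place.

99.2%

Entropy H = −Σ p log₂ p ≈ 2.3607 bits.
Huffman merges: 1/25+7/100→11/100; 11/100+4/25→27/100; 21/100+13/50→47/100; 13/50+27/100→53/100; 47/100+53/100→1. L = 119/50 ≈ 2.3800.
Efficiency = H/L = 2.3607/2.3800 = 99.2%.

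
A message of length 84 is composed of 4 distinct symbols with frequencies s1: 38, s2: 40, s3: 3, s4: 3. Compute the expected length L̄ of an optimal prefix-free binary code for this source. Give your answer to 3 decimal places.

1.595 bits/symbol

Probabilities are the counts divided by 84.
Repeatedly combine the two least-probable nodes; the expected code length is the sum of the merged weights.
merge 1/28 + 1/28 → 1/14
merge 1/14 + 19/42 → 11/21
merge 10/21 + 11/21 → 1
L = 1/14 + 11/21 + 1 = 67/42 ≈ 1.595 bits/symbol.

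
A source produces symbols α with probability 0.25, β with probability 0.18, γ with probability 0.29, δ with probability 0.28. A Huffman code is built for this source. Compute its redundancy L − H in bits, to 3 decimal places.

Entropy H = −Σ p log₂ p ≈ 1.9774 bits.
Huffman merges: 9/50+1/4→43/100; 7/25+29/100→57/100; 43/100+57/100→1. L = 2 ≈ 2.0000.
L − H = 2.0000 − 1.9774 = 0.023 bits.

0.023 bits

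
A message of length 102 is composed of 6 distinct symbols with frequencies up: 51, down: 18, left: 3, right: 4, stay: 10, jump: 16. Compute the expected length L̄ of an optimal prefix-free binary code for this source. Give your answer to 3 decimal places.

Probabilities are the counts divided by 102.
Repeatedly combine the two least-probable nodes; the expected code length is the sum of the merged weights.
merge 1/34 + 2/51 → 7/102
merge 7/102 + 5/51 → 1/6
merge 8/51 + 1/6 → 11/34
merge 3/17 + 11/34 → 1/2
merge 1/2 + 1/2 → 1
L = 7/102 + 1/6 + 11/34 + 1/2 + 1 = 35/17 ≈ 2.059 bits/symbol.

2.059 bits/symbol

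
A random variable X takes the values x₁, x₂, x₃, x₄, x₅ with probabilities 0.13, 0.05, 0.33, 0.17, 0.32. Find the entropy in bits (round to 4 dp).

2.0872 bits

H = −Σ pᵢ log₂ pᵢ.
−0.13·log₂(0.13) = 0.3826
−0.05·log₂(0.05) = 0.2161
−0.33·log₂(0.33) = 0.5278
−0.17·log₂(0.17) = 0.4346
−0.32·log₂(0.32) = 0.5260
Sum ≈ 2.0872 → 2.0872 bits.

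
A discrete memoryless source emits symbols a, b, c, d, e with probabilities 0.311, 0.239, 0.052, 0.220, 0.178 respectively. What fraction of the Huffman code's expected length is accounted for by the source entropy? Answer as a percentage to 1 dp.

97.0%

Entropy H = −Σ p log₂ p ≈ 2.1632 bits.
Huffman merges: 13/250+89/500→23/100; 11/50+23/100→9/20; 239/1000+311/1000→11/20; 9/20+11/20→1. L = 223/100 ≈ 2.2300.
Efficiency = H/L = 2.1632/2.2300 = 97.0%.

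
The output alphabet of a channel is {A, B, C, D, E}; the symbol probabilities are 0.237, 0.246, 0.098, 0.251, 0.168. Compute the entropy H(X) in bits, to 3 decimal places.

H = −Σ pᵢ log₂ pᵢ.
−0.237·log₂(0.237) = 0.4923
−0.246·log₂(0.246) = 0.4977
−0.098·log₂(0.098) = 0.3284
−0.251·log₂(0.251) = 0.5006
−0.168·log₂(0.168) = 0.4323
Sum ≈ 2.2513 → 2.251 bits.

2.251 bits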